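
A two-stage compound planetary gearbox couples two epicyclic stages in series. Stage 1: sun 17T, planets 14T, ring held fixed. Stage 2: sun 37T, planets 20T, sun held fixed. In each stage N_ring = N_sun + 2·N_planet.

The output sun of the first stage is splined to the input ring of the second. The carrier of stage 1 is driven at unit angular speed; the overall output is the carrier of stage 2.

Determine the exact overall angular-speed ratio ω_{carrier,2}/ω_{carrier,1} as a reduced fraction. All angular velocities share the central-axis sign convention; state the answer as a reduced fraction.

2387/969

Stage 1: N_ring = 17 + 2·14 = 45
Stage 1: 17(ω_s−ω_c) = −45(ω_r−ω_c),  ω_r=0, ω_c=1
Stage 1: ω_s = 1 − (45/17)(0−1) = 62/17
  ⇒ ω_s¹/ω_c¹ = 62/17
Stage 2: N_ring = 37 + 2·20 = 77
Stage 2: 37(ω_s−ω_c) = −77(ω_r−ω_c),  ω_s=0, ω_r=1
Stage 2: 37(0−ω_c) = −77(1−ω_c)  ⇒  114ω_c = 77  ⇒  ω_c = 77/114
  ⇒ ω_c²/ω_r² = 77/114
Coupling ω_r² = ω_s¹ ⇒ overall = 62/17 × 77/114 = 2387/969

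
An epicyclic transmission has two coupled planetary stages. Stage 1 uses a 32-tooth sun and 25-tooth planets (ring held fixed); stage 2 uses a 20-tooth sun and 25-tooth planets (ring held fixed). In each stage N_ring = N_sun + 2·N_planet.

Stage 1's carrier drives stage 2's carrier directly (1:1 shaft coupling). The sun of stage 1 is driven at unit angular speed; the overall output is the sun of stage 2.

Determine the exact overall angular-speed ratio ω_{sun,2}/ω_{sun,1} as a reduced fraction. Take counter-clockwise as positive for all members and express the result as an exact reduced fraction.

Stage 1: N_ring = 32 + 2·25 = 82
Stage 1: 32(ω_s−ω_c) = −82(ω_r−ω_c),  ω_r=0, ω_s=1
Stage 1: 32(1−ω_c) = −82(0−ω_c)  ⇒  114ω_c = 32  ⇒  ω_c = 16/57
  ⇒ ω_c¹/ω_s¹ = 16/57
Stage 2: N_ring = 20 + 2·25 = 70
Stage 2: 20(ω_s−ω_c) = −70(ω_r−ω_c),  ω_r=0, ω_c=1
Stage 2: ω_s = 1 − (70/20)(0−1) = 9/2
  ⇒ ω_s²/ω_c² = 9/2
Coupling ω_c² = ω_c¹ ⇒ overall = 16/57 × 9/2 = 24/19

24/19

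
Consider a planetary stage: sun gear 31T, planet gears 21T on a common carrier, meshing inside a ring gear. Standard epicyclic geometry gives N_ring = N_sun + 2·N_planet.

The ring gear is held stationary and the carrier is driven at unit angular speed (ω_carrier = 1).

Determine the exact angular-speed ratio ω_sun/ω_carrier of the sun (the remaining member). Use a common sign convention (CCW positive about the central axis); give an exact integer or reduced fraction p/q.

104/31

N_ring = 31 + 2·21 = 73
31(ω_s−ω_c) = −73(ω_r−ω_c),  ω_r=0, ω_c=1
ω_s = 1 − (73/31)(0−1) = 104/31
ω_s/ω_c = 104/31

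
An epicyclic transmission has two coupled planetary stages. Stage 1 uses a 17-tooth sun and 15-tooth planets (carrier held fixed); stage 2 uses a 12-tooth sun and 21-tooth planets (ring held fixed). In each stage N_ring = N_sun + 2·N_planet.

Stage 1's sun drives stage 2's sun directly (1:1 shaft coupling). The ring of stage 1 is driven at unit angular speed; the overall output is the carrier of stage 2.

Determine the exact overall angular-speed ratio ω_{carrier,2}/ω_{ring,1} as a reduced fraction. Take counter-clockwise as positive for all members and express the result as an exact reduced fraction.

Stage 1: N_ring = 17 + 2·15 = 47
Stage 1: 17(ω_s−ω_c) = −47(ω_r−ω_c),  ω_c=0, ω_r=1
Stage 1: ω_s = 0 − (47/17)(1−0) = -47/17
  ⇒ ω_s¹/ω_r¹ = -47/17
Stage 2: N_ring = 12 + 2·21 = 54
Stage 2: 12(ω_s−ω_c) = −54(ω_r−ω_c),  ω_r=0, ω_s=1
Stage 2: 12(1−ω_c) = −54(0−ω_c)  ⇒  66ω_c = 12  ⇒  ω_c = 2/11
  ⇒ ω_c²/ω_s² = 2/11
Coupling ω_s² = ω_s¹ ⇒ overall = -47/17 × 2/11 = -94/187

-94/187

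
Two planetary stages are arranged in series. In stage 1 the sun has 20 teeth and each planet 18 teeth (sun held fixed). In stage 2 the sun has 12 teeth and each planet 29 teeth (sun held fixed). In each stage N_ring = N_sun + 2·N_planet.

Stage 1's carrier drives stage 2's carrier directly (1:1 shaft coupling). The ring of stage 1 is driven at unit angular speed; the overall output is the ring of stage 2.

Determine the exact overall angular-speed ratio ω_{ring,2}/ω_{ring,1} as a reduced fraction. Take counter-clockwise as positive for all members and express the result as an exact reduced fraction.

82/95

Stage 1: N_ring = 20 + 2·18 = 56
Stage 1: 20(ω_s−ω_c) = −56(ω_r−ω_c),  ω_s=0, ω_r=1
Stage 1: 20(0−ω_c) = −56(1−ω_c)  ⇒  76ω_c = 56  ⇒  ω_c = 14/19
  ⇒ ω_c¹/ω_r¹ = 14/19
Stage 2: N_ring = 12 + 2·29 = 70
Stage 2: 12(ω_s−ω_c) = −70(ω_r−ω_c),  ω_s=0, ω_c=1
Stage 2: ω_r = 1 − (12/70)(0−1) = 41/35
  ⇒ ω_r²/ω_c² = 41/35
Coupling ω_c² = ω_c¹ ⇒ overall = 14/19 × 41/35 = 82/95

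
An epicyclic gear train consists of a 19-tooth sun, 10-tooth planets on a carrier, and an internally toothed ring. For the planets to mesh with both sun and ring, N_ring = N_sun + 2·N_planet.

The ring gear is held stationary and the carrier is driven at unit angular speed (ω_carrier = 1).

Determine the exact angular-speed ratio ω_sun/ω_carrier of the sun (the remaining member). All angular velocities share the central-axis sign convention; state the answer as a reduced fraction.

N_ring = 19 + 2·10 = 39
19(ω_s−ω_c) = −39(ω_r−ω_c),  ω_r=0, ω_c=1
ω_s = 1 − (39/19)(0−1) = 58/19
ω_s/ω_c = 58/19

58/19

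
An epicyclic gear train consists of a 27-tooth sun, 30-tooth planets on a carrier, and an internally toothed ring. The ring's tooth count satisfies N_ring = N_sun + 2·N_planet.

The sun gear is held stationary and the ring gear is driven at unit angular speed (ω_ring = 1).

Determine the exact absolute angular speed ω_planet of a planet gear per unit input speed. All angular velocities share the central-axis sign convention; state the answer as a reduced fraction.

N_ring = 27 + 2·30 = 87
27(ω_s−ω_c) = −87(ω_r−ω_c),  ω_s=0, ω_r=1
27(0−ω_c) = −87(1−ω_c)  ⇒  114ω_c = 87  ⇒  ω_c = 29/38
sun–planet: 27·(0−29/38) = −30·(ω_p−ω_c)  ⇒  ω_p−ω_c = −(27/30)·(-29/38) = 261/380
ω_p = 29/38 + 261/380 = 29/20

29/20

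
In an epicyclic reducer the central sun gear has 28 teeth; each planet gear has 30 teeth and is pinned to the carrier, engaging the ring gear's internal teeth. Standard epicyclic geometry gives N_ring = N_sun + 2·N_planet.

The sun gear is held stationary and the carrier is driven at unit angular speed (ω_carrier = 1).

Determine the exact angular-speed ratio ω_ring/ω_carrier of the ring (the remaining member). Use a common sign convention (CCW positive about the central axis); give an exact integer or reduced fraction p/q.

N_ring = 28 + 2·30 = 88
28(ω_s−ω_c) = −88(ω_r−ω_c),  ω_s=0, ω_c=1
ω_r = 1 − (28/88)(0−1) = 29/22
ω_r/ω_c = 29/22

29/22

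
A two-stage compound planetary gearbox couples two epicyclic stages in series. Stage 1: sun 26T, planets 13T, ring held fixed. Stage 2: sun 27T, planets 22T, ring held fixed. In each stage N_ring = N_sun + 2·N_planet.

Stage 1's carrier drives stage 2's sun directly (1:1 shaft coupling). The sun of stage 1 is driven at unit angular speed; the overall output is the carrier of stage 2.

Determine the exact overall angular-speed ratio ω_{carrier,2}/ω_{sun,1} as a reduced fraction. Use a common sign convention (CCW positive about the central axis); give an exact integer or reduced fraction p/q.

Stage 1: N_ring = 26 + 2·13 = 52
Stage 1: 26(ω_s−ω_c) = −52(ω_r−ω_c),  ω_r=0, ω_s=1
Stage 1: 26(1−ω_c) = −52(0−ω_c)  ⇒  78ω_c = 26  ⇒  ω_c = 1/3
  ⇒ ω_c¹/ω_s¹ = 1/3
Stage 2: N_ring = 27 + 2·22 = 71
Stage 2: 27(ω_s−ω_c) = −71(ω_r−ω_c),  ω_r=0, ω_s=1
Stage 2: 27(1−ω_c) = −71(0−ω_c)  ⇒  98ω_c = 27  ⇒  ω_c = 27/98
  ⇒ ω_c²/ω_s² = 27/98
Coupling ω_s² = ω_c¹ ⇒ overall = 1/3 × 27/98 = 9/98

9/98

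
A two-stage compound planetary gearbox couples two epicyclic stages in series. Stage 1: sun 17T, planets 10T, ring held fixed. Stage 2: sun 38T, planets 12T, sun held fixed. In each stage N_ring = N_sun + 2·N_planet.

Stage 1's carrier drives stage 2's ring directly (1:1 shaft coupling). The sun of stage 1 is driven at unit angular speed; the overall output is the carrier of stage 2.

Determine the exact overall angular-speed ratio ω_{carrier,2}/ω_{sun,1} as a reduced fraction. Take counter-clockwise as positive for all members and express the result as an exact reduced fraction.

Stage 1: N_ring = 17 + 2·10 = 37
Stage 1: 17(ω_s−ω_c) = −37(ω_r−ω_c),  ω_r=0, ω_s=1
Stage 1: 17(1−ω_c) = −37(0−ω_c)  ⇒  54ω_c = 17  ⇒  ω_c = 17/54
  ⇒ ω_c¹/ω_s¹ = 17/54
Stage 2: N_ring = 38 + 2·12 = 62
Stage 2: 38(ω_s−ω_c) = −62(ω_r−ω_c),  ω_s=0, ω_r=1
Stage 2: 38(0−ω_c) = −62(1−ω_c)  ⇒  100ω_c = 62  ⇒  ω_c = 31/50
  ⇒ ω_c²/ω_r² = 31/50
Coupling ω_r² = ω_c¹ ⇒ overall = 17/54 × 31/50 = 527/2700

527/2700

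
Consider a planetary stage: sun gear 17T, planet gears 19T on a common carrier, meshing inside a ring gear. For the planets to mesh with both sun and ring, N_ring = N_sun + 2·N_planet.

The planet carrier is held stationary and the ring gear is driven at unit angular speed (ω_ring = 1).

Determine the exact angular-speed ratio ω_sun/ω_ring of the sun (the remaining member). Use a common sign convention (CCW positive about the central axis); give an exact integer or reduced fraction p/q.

N_ring = 17 + 2·19 = 55
17(ω_s−ω_c) = −55(ω_r−ω_c),  ω_c=0, ω_r=1
ω_s = 0 − (55/17)(1−0) = -55/17
ω_s/ω_r = -55/17

-55/17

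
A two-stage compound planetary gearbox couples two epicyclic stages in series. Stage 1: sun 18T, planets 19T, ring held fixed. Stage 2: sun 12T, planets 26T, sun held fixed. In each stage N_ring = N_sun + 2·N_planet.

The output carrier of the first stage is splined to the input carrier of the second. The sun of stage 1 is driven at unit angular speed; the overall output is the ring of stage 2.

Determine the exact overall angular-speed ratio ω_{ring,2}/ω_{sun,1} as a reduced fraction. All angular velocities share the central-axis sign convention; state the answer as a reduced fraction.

171/592

Stage 1: N_ring = 18 + 2·19 = 56
Stage 1: 18(ω_s−ω_c) = −56(ω_r−ω_c),  ω_r=0, ω_s=1
Stage 1: 18(1−ω_c) = −56(0−ω_c)  ⇒  74ω_c = 18  ⇒  ω_c = 9/37
  ⇒ ω_c¹/ω_s¹ = 9/37
Stage 2: N_ring = 12 + 2·26 = 64
Stage 2: 12(ω_s−ω_c) = −64(ω_r−ω_c),  ω_s=0, ω_c=1
Stage 2: ω_r = 1 − (12/64)(0−1) = 19/16
  ⇒ ω_r²/ω_c² = 19/16
Coupling ω_c² = ω_c¹ ⇒ overall = 9/37 × 19/16 = 171/592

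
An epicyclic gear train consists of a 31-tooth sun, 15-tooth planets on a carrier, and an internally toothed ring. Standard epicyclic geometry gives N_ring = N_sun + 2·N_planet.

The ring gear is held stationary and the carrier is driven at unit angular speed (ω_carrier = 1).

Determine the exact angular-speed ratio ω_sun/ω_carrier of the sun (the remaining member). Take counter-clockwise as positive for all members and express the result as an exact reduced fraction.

N_ring = 31 + 2·15 = 61
31(ω_s−ω_c) = −61(ω_r−ω_c),  ω_r=0, ω_c=1
ω_s = 1 − (61/31)(0−1) = 92/31
ω_s/ω_c = 92/31

92/31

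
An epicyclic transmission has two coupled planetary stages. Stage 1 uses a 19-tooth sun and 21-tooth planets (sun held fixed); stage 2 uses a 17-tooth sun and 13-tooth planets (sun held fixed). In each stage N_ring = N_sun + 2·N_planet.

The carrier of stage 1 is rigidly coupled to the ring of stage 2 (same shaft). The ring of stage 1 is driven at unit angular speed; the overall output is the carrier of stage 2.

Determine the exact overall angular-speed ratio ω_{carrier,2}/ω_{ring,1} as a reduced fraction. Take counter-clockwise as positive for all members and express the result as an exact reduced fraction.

2623/4800

Stage 1: N_ring = 19 + 2·21 = 61
Stage 1: 19(ω_s−ω_c) = −61(ω_r−ω_c),  ω_s=0, ω_r=1
Stage 1: 19(0−ω_c) = −61(1−ω_c)  ⇒  80ω_c = 61  ⇒  ω_c = 61/80
  ⇒ ω_c¹/ω_r¹ = 61/80
Stage 2: N_ring = 17 + 2·13 = 43
Stage 2: 17(ω_s−ω_c) = −43(ω_r−ω_c),  ω_s=0, ω_r=1
Stage 2: 17(0−ω_c) = −43(1−ω_c)  ⇒  60ω_c = 43  ⇒  ω_c = 43/60
  ⇒ ω_c²/ω_r² = 43/60
Coupling ω_r² = ω_c¹ ⇒ overall = 61/80 × 43/60 = 2623/4800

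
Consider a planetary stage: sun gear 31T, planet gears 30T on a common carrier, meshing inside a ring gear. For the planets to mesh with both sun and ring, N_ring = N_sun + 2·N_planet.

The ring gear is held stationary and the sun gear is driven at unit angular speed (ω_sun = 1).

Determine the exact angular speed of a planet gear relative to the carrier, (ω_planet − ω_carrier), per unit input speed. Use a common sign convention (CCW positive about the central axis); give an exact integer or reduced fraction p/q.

N_ring = 31 + 2·30 = 91
31(ω_s−ω_c) = −91(ω_r−ω_c),  ω_r=0, ω_s=1
31(1−ω_c) = −91(0−ω_c)  ⇒  122ω_c = 31  ⇒  ω_c = 31/122
sun–planet: 31·(1−31/122) = −30·(ω_p−ω_c)  ⇒  ω_p−ω_c = −(31/30)·(91/122) = -2821/3660

-2821/3660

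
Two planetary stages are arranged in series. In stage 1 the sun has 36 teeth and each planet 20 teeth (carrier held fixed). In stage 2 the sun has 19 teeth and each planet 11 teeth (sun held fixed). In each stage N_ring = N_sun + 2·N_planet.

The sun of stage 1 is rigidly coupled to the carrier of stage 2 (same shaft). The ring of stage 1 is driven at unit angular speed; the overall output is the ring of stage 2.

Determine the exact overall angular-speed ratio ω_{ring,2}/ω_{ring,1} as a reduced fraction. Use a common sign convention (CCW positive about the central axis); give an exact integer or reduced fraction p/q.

-380/123

Stage 1: N_ring = 36 + 2·20 = 76
Stage 1: 36(ω_s−ω_c) = −76(ω_r−ω_c),  ω_c=0, ω_r=1
Stage 1: ω_s = 0 − (76/36)(1−0) = -19/9
  ⇒ ω_s¹/ω_r¹ = -19/9
Stage 2: N_ring = 19 + 2·11 = 41
Stage 2: 19(ω_s−ω_c) = −41(ω_r−ω_c),  ω_s=0, ω_c=1
Stage 2: ω_r = 1 − (19/41)(0−1) = 60/41
  ⇒ ω_r²/ω_c² = 60/41
Coupling ω_c² = ω_s¹ ⇒ overall = -19/9 × 60/41 = -380/123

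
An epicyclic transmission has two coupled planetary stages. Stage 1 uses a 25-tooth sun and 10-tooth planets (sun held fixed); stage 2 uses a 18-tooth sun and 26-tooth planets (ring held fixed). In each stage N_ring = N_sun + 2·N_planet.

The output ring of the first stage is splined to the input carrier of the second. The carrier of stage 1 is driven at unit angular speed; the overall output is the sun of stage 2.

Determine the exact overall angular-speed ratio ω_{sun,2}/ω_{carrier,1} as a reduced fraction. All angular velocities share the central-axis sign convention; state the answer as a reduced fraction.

616/81

Stage 1: N_ring = 25 + 2·10 = 45
Stage 1: 25(ω_s−ω_c) = −45(ω_r−ω_c),  ω_s=0, ω_c=1
Stage 1: ω_r = 1 − (25/45)(0−1) = 14/9
  ⇒ ω_r¹/ω_c¹ = 14/9
Stage 2: N_ring = 18 + 2·26 = 70
Stage 2: 18(ω_s−ω_c) = −70(ω_r−ω_c),  ω_r=0, ω_c=1
Stage 2: ω_s = 1 − (70/18)(0−1) = 44/9
  ⇒ ω_s²/ω_c² = 44/9
Coupling ω_c² = ω_r¹ ⇒ overall = 14/9 × 44/9 = 616/81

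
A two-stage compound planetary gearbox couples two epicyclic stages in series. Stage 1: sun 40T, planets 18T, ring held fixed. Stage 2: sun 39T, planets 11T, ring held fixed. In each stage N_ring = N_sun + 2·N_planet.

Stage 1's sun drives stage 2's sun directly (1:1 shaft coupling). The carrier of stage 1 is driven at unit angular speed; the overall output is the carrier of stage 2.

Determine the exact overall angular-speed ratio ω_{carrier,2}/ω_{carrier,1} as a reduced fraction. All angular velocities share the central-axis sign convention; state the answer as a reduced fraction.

Stage 1: N_ring = 40 + 2·18 = 76
Stage 1: 40(ω_s−ω_c) = −76(ω_r−ω_c),  ω_r=0, ω_c=1
Stage 1: ω_s = 1 − (76/40)(0−1) = 29/10
  ⇒ ω_s¹/ω_c¹ = 29/10
Stage 2: N_ring = 39 + 2·11 = 61
Stage 2: 39(ω_s−ω_c) = −61(ω_r−ω_c),  ω_r=0, ω_s=1
Stage 2: 39(1−ω_c) = −61(0−ω_c)  ⇒  100ω_c = 39  ⇒  ω_c = 39/100
  ⇒ ω_c²/ω_s² = 39/100
Coupling ω_s² = ω_s¹ ⇒ overall = 29/10 × 39/100 = 1131/1000

1131/1000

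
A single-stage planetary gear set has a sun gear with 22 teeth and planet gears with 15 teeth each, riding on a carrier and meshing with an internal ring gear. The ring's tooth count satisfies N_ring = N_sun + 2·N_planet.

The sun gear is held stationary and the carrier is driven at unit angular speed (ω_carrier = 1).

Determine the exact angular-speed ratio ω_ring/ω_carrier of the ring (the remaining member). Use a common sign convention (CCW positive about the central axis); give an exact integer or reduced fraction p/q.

N_ring = 22 + 2·15 = 52
22(ω_s−ω_c) = −52(ω_r−ω_c),  ω_s=0, ω_c=1
ω_r = 1 − (22/52)(0−1) = 37/26
ω_r/ω_c = 37/26

37/26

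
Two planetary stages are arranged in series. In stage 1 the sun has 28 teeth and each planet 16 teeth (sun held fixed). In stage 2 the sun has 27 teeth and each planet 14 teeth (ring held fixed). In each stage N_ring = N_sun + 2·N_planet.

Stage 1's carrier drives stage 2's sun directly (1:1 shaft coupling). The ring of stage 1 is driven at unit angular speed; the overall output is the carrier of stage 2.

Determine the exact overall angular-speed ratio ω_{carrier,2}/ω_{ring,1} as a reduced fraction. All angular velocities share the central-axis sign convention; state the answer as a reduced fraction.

Stage 1: N_ring = 28 + 2·16 = 60
Stage 1: 28(ω_s−ω_c) = −60(ω_r−ω_c),  ω_s=0, ω_r=1
Stage 1: 28(0−ω_c) = −60(1−ω_c)  ⇒  88ω_c = 60  ⇒  ω_c = 15/22
  ⇒ ω_c¹/ω_r¹ = 15/22
Stage 2: N_ring = 27 + 2·14 = 55
Stage 2: 27(ω_s−ω_c) = −55(ω_r−ω_c),  ω_r=0, ω_s=1
Stage 2: 27(1−ω_c) = −55(0−ω_c)  ⇒  82ω_c = 27  ⇒  ω_c = 27/82
  ⇒ ω_c²/ω_s² = 27/82
Coupling ω_s² = ω_c¹ ⇒ overall = 15/22 × 27/82 = 405/1804

405/1804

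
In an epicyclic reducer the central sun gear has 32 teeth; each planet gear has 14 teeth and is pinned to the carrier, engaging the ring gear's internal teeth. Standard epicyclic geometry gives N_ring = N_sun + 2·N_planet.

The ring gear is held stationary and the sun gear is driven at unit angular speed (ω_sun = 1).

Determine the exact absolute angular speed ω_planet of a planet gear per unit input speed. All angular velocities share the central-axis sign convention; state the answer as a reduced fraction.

N_ring = 32 + 2·14 = 60
32(ω_s−ω_c) = −60(ω_r−ω_c),  ω_r=0, ω_s=1
32(1−ω_c) = −60(0−ω_c)  ⇒  92ω_c = 32  ⇒  ω_c = 8/23
sun–planet: 32·(1−8/23) = −14·(ω_p−ω_c)  ⇒  ω_p−ω_c = −(32/14)·(15/23) = -240/161
ω_p = 8/23 − 240/161 = -8/7

-8/7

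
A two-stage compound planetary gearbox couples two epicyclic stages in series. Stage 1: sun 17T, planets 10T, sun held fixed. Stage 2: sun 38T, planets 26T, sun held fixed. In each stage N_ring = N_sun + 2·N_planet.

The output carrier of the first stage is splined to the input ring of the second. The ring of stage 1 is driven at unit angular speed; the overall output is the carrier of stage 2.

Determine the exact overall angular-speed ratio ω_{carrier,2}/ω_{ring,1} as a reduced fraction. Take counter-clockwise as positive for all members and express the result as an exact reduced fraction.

Stage 1: N_ring = 17 + 2·10 = 37
Stage 1: 17(ω_s−ω_c) = −37(ω_r−ω_c),  ω_s=0, ω_r=1
Stage 1: 17(0−ω_c) = −37(1−ω_c)  ⇒  54ω_c = 37  ⇒  ω_c = 37/54
  ⇒ ω_c¹/ω_r¹ = 37/54
Stage 2: N_ring = 38 + 2·26 = 90
Stage 2: 38(ω_s−ω_c) = −90(ω_r−ω_c),  ω_s=0, ω_r=1
Stage 2: 38(0−ω_c) = −90(1−ω_c)  ⇒  128ω_c = 90  ⇒  ω_c = 45/64
  ⇒ ω_c²/ω_r² = 45/64
Coupling ω_r² = ω_c¹ ⇒ overall = 37/54 × 45/64 = 185/384

185/384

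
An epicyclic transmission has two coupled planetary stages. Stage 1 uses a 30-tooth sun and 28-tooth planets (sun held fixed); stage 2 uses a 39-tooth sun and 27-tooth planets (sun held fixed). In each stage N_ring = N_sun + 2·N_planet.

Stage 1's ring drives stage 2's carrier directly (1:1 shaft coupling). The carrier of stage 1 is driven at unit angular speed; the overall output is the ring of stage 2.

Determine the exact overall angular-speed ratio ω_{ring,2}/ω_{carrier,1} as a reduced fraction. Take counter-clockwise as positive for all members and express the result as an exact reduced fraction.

2552/1333

Stage 1: N_ring = 30 + 2·28 = 86
Stage 1: 30(ω_s−ω_c) = −86(ω_r−ω_c),  ω_s=0, ω_c=1
Stage 1: ω_r = 1 − (30/86)(0−1) = 58/43
  ⇒ ω_r¹/ω_c¹ = 58/43
Stage 2: N_ring = 39 + 2·27 = 93
Stage 2: 39(ω_s−ω_c) = −93(ω_r−ω_c),  ω_s=0, ω_c=1
Stage 2: ω_r = 1 − (39/93)(0−1) = 44/31
  ⇒ ω_r²/ω_c² = 44/31
Coupling ω_c² = ω_r¹ ⇒ overall = 58/43 × 44/31 = 2552/1333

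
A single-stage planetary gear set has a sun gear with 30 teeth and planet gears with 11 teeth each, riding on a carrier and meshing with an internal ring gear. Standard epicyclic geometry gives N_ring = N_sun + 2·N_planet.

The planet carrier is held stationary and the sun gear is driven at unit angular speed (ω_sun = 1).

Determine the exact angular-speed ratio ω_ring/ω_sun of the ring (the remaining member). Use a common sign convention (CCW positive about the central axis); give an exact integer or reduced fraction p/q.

N_ring = 30 + 2·11 = 52
30(ω_s−ω_c) = −52(ω_r−ω_c),  ω_c=0, ω_s=1
ω_r = 0 − (30/52)(1−0) = -15/26
ω_r/ω_s = -15/26

-15/26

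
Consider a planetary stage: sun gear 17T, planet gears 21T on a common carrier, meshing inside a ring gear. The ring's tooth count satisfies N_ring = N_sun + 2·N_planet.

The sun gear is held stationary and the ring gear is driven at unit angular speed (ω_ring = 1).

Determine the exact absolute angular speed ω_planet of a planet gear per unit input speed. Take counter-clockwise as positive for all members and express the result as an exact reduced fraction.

N_ring = 17 + 2·21 = 59
17(ω_s−ω_c) = −59(ω_r−ω_c),  ω_s=0, ω_r=1
17(0−ω_c) = −59(1−ω_c)  ⇒  76ω_c = 59  ⇒  ω_c = 59/76
sun–planet: 17·(0−59/76) = −21·(ω_p−ω_c)  ⇒  ω_p−ω_c = −(17/21)·(-59/76) = 1003/1596
ω_p = 59/76 + 1003/1596 = 59/42

59/42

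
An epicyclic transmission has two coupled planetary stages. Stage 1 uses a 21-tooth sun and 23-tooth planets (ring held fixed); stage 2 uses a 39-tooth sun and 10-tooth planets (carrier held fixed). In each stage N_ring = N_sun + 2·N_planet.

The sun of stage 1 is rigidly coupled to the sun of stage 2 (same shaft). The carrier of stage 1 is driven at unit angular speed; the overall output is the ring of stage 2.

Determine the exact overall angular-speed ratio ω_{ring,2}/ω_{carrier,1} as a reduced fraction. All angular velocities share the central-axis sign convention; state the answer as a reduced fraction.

Stage 1: N_ring = 21 + 2·23 = 67
Stage 1: 21(ω_s−ω_c) = −67(ω_r−ω_c),  ω_r=0, ω_c=1
Stage 1: ω_s = 1 − (67/21)(0−1) = 88/21
  ⇒ ω_s¹/ω_c¹ = 88/21
Stage 2: N_ring = 39 + 2·10 = 59
Stage 2: 39(ω_s−ω_c) = −59(ω_r−ω_c),  ω_c=0, ω_s=1
Stage 2: ω_r = 0 − (39/59)(1−0) = -39/59
  ⇒ ω_r²/ω_s² = -39/59
Coupling ω_s² = ω_s¹ ⇒ overall = 88/21 × -39/59 = -1144/413

-1144/413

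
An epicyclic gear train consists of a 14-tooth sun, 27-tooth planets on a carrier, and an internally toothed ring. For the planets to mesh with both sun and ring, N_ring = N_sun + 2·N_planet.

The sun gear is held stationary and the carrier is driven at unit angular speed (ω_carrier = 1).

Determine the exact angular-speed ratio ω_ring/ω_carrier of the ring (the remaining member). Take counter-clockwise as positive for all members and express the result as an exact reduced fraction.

N_ring = 14 + 2·27 = 68
14(ω_s−ω_c) = −68(ω_r−ω_c),  ω_s=0, ω_c=1
ω_r = 1 − (14/68)(0−1) = 41/34
ω_r/ω_c = 41/34

41/34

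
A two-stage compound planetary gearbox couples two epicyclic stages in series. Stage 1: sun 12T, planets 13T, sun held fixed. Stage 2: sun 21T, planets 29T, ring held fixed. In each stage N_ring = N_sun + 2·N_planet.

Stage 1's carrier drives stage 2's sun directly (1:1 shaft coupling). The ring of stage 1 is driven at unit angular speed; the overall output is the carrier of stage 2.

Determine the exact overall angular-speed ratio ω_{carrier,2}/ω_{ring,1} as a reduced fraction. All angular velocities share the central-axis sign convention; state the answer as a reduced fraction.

399/2500

Stage 1: N_ring = 12 + 2·13 = 38
Stage 1: 12(ω_s−ω_c) = −38(ω_r−ω_c),  ω_s=0, ω_r=1
Stage 1: 12(0−ω_c) = −38(1−ω_c)  ⇒  50ω_c = 38  ⇒  ω_c = 19/25
  ⇒ ω_c¹/ω_r¹ = 19/25
Stage 2: N_ring = 21 + 2·29 = 79
Stage 2: 21(ω_s−ω_c) = −79(ω_r−ω_c),  ω_r=0, ω_s=1
Stage 2: 21(1−ω_c) = −79(0−ω_c)  ⇒  100ω_c = 21  ⇒  ω_c = 21/100
  ⇒ ω_c²/ω_s² = 21/100
Coupling ω_s² = ω_c¹ ⇒ overall = 19/25 × 21/100 = 399/2500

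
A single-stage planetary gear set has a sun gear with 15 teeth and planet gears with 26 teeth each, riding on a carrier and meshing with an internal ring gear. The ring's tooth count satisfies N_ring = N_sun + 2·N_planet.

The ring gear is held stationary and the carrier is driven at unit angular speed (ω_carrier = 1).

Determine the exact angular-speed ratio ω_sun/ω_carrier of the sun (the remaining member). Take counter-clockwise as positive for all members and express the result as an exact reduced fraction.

82/15

N_ring = 15 + 2·26 = 67
15(ω_s−ω_c) = −67(ω_r−ω_c),  ω_r=0, ω_c=1
ω_s = 1 − (67/15)(0−1) = 82/15
ω_s/ω_c = 82/15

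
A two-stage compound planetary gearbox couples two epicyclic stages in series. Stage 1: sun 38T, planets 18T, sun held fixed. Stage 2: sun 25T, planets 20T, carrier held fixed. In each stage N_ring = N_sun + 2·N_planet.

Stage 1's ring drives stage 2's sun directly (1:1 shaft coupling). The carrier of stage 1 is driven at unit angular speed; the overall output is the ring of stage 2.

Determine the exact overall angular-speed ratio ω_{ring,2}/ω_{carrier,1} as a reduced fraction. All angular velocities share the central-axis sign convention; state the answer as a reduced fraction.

Stage 1: N_ring = 38 + 2·18 = 74
Stage 1: 38(ω_s−ω_c) = −74(ω_r−ω_c),  ω_s=0, ω_c=1
Stage 1: ω_r = 1 − (38/74)(0−1) = 56/37
  ⇒ ω_r¹/ω_c¹ = 56/37
Stage 2: N_ring = 25 + 2·20 = 65
Stage 2: 25(ω_s−ω_c) = −65(ω_r−ω_c),  ω_c=0, ω_s=1
Stage 2: ω_r = 0 − (25/65)(1−0) = -5/13
  ⇒ ω_r²/ω_s² = -5/13
Coupling ω_s² = ω_r¹ ⇒ overall = 56/37 × -5/13 = -280/481

-280/481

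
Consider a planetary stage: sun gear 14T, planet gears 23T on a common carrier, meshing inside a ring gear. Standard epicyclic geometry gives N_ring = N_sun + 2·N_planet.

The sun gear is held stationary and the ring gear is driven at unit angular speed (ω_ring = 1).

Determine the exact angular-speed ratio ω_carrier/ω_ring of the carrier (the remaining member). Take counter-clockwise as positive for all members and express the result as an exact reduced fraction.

30/37

N_ring = 14 + 2·23 = 60
14(ω_s−ω_c) = −60(ω_r−ω_c),  ω_s=0, ω_r=1
14(0−ω_c) = −60(1−ω_c)  ⇒  74ω_c = 60  ⇒  ω_c = 30/37
ω_c/ω_r = 30/37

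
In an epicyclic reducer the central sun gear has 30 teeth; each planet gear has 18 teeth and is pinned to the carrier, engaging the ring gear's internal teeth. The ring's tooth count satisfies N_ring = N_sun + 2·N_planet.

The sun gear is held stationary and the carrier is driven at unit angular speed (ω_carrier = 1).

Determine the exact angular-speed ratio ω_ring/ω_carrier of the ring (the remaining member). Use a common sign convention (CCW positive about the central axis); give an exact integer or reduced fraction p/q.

16/11

N_ring = 30 + 2·18 = 66
30(ω_s−ω_c) = −66(ω_r−ω_c),  ω_s=0, ω_c=1
ω_r = 1 − (30/66)(0−1) = 16/11
ω_r/ω_c = 16/11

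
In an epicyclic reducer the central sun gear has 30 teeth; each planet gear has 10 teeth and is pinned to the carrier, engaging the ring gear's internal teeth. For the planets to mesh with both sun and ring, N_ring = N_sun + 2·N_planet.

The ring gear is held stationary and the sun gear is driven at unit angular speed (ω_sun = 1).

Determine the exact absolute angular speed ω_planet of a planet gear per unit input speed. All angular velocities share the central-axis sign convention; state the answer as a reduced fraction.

-3/2

N_ring = 30 + 2·10 = 50
30(ω_s−ω_c) = −50(ω_r−ω_c),  ω_r=0, ω_s=1
30(1−ω_c) = −50(0−ω_c)  ⇒  80ω_c = 30  ⇒  ω_c = 3/8
sun–planet: 30·(1−3/8) = −10·(ω_p−ω_c)  ⇒  ω_p−ω_c = −(30/10)·(5/8) = -15/8
ω_p = 3/8 − 15/8 = -3/2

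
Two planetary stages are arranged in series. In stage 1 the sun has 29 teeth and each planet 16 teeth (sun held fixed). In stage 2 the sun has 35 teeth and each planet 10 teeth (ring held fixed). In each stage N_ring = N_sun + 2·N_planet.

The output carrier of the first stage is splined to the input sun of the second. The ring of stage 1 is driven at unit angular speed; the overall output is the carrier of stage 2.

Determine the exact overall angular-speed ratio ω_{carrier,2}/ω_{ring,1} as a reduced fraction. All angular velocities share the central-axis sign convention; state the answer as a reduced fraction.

Stage 1: N_ring = 29 + 2·16 = 61
Stage 1: 29(ω_s−ω_c) = −61(ω_r−ω_c),  ω_s=0, ω_r=1
Stage 1: 29(0−ω_c) = −61(1−ω_c)  ⇒  90ω_c = 61  ⇒  ω_c = 61/90
  ⇒ ω_c¹/ω_r¹ = 61/90
Stage 2: N_ring = 35 + 2·10 = 55
Stage 2: 35(ω_s−ω_c) = −55(ω_r−ω_c),  ω_r=0, ω_s=1
Stage 2: 35(1−ω_c) = −55(0−ω_c)  ⇒  90ω_c = 35  ⇒  ω_c = 7/18
  ⇒ ω_c²/ω_s² = 7/18
Coupling ω_s² = ω_c¹ ⇒ overall = 61/90 × 7/18 = 427/1620

427/1620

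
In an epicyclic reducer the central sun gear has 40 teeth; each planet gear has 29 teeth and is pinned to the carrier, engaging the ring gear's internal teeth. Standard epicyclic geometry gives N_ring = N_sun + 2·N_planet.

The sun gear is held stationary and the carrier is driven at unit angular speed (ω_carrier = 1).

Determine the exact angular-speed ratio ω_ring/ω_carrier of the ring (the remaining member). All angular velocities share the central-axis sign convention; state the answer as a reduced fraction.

N_ring = 40 + 2·29 = 98
40(ω_s−ω_c) = −98(ω_r−ω_c),  ω_s=0, ω_c=1
ω_r = 1 − (40/98)(0−1) = 69/49
ω_r/ω_c = 69/49

69/49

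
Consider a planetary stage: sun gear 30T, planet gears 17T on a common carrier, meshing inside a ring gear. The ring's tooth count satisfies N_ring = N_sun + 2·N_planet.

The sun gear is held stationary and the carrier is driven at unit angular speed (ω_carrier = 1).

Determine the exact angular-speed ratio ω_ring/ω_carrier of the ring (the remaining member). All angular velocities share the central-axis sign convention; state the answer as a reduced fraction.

N_ring = 30 + 2·17 = 64
30(ω_s−ω_c) = −64(ω_r−ω_c),  ω_s=0, ω_c=1
ω_r = 1 − (30/64)(0−1) = 47/32
ω_r/ω_c = 47/32

47/32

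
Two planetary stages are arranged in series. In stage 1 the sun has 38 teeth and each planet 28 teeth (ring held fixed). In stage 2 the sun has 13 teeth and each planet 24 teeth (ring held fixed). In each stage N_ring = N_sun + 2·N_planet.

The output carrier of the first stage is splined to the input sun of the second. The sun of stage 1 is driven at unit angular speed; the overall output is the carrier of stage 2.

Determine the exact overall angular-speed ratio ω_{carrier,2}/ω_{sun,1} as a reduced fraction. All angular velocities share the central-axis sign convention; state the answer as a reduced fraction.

Stage 1: N_ring = 38 + 2·28 = 94
Stage 1: 38(ω_s−ω_c) = −94(ω_r−ω_c),  ω_r=0, ω_s=1
Stage 1: 38(1−ω_c) = −94(0−ω_c)  ⇒  132ω_c = 38  ⇒  ω_c = 19/66
  ⇒ ω_c¹/ω_s¹ = 19/66
Stage 2: N_ring = 13 + 2·24 = 61
Stage 2: 13(ω_s−ω_c) = −61(ω_r−ω_c),  ω_r=0, ω_s=1
Stage 2: 13(1−ω_c) = −61(0−ω_c)  ⇒  74ω_c = 13  ⇒  ω_c = 13/74
  ⇒ ω_c²/ω_s² = 13/74
Coupling ω_s² = ω_c¹ ⇒ overall = 19/66 × 13/74 = 247/4884

247/4884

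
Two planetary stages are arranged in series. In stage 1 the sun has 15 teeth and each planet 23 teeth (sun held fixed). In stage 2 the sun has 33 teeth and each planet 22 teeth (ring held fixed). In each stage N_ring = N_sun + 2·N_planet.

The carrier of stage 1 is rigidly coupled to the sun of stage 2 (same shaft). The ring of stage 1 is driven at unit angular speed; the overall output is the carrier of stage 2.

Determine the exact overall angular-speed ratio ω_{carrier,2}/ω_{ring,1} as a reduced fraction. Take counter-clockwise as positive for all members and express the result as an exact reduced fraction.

183/760

Stage 1: N_ring = 15 + 2·23 = 61
Stage 1: 15(ω_s−ω_c) = −61(ω_r−ω_c),  ω_s=0, ω_r=1
Stage 1: 15(0−ω_c) = −61(1−ω_c)  ⇒  76ω_c = 61  ⇒  ω_c = 61/76
  ⇒ ω_c¹/ω_r¹ = 61/76
Stage 2: N_ring = 33 + 2·22 = 77
Stage 2: 33(ω_s−ω_c) = −77(ω_r−ω_c),  ω_r=0, ω_s=1
Stage 2: 33(1−ω_c) = −77(0−ω_c)  ⇒  110ω_c = 33  ⇒  ω_c = 3/10
  ⇒ ω_c²/ω_s² = 3/10
Coupling ω_s² = ω_c¹ ⇒ overall = 61/76 × 3/10 = 183/760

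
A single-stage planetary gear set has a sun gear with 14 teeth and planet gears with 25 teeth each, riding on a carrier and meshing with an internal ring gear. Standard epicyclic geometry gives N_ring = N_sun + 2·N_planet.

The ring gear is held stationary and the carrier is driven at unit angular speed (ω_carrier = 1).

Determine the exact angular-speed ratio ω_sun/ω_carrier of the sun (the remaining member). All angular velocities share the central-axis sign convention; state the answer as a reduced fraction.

N_ring = 14 + 2·25 = 64
14(ω_s−ω_c) = −64(ω_r−ω_c),  ω_r=0, ω_c=1
ω_s = 1 − (64/14)(0−1) = 39/7
ω_s/ω_c = 39/7

39/7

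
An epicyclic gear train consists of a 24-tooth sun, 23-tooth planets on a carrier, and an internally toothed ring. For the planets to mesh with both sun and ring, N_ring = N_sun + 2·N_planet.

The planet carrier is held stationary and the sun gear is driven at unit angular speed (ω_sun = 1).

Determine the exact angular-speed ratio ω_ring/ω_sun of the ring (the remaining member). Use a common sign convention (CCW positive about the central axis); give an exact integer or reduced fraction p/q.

-12/35

N_ring = 24 + 2·23 = 70
24(ω_s−ω_c) = −70(ω_r−ω_c),  ω_c=0, ω_s=1
ω_r = 0 − (24/70)(1−0) = -12/35
ω_r/ω_s = -12/35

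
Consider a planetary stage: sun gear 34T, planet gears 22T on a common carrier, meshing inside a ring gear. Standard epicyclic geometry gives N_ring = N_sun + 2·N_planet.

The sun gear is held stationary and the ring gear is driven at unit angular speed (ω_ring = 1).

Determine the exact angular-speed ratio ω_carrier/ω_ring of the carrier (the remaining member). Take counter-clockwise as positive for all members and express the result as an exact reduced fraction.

39/56

N_ring = 34 + 2·22 = 78
34(ω_s−ω_c) = −78(ω_r−ω_c),  ω_s=0, ω_r=1
34(0−ω_c) = −78(1−ω_c)  ⇒  112ω_c = 78  ⇒  ω_c = 39/56
ω_c/ω_r = 39/56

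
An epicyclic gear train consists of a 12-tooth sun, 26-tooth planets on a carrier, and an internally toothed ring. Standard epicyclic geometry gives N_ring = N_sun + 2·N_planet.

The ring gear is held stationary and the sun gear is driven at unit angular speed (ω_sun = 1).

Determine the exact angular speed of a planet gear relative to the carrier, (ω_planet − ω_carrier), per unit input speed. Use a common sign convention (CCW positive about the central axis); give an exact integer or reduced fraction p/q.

N_ring = 12 + 2·26 = 64
12(ω_s−ω_c) = −64(ω_r−ω_c),  ω_r=0, ω_s=1
12(1−ω_c) = −64(0−ω_c)  ⇒  76ω_c = 12  ⇒  ω_c = 3/19
sun–planet: 12·(1−3/19) = −26·(ω_p−ω_c)  ⇒  ω_p−ω_c = −(12/26)·(16/19) = -96/247

-96/247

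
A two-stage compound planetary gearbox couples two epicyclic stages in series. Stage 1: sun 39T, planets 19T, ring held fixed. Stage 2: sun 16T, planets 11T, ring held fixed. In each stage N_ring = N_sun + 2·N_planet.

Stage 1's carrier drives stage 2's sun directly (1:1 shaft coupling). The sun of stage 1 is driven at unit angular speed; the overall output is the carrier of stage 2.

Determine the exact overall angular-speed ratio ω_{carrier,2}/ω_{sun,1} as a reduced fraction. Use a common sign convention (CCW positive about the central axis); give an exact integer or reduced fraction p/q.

26/261

Stage 1: N_ring = 39 + 2·19 = 77
Stage 1: 39(ω_s−ω_c) = −77(ω_r−ω_c),  ω_r=0, ω_s=1
Stage 1: 39(1−ω_c) = −77(0−ω_c)  ⇒  116ω_c = 39  ⇒  ω_c = 39/116
  ⇒ ω_c¹/ω_s¹ = 39/116
Stage 2: N_ring = 16 + 2·11 = 38
Stage 2: 16(ω_s−ω_c) = −38(ω_r−ω_c),  ω_r=0, ω_s=1
Stage 2: 16(1−ω_c) = −38(0−ω_c)  ⇒  54ω_c = 16  ⇒  ω_c = 8/27
  ⇒ ω_c²/ω_s² = 8/27
Coupling ω_s² = ω_c¹ ⇒ overall = 39/116 × 8/27 = 26/261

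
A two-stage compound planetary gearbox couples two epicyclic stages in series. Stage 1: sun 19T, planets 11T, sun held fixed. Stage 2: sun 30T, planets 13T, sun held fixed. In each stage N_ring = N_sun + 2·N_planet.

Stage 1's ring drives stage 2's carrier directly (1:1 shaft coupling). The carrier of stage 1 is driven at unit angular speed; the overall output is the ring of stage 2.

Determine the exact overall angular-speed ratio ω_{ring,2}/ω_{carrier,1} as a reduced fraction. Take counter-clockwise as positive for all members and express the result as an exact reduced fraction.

645/287

Stage 1: N_ring = 19 + 2·11 = 41
Stage 1: 19(ω_s−ω_c) = −41(ω_r−ω_c),  ω_s=0, ω_c=1
Stage 1: ω_r = 1 − (19/41)(0−1) = 60/41
  ⇒ ω_r¹/ω_c¹ = 60/41
Stage 2: N_ring = 30 + 2·13 = 56
Stage 2: 30(ω_s−ω_c) = −56(ω_r−ω_c),  ω_s=0, ω_c=1
Stage 2: ω_r = 1 − (30/56)(0−1) = 43/28
  ⇒ ω_r²/ω_c² = 43/28
Coupling ω_c² = ω_r¹ ⇒ overall = 60/41 × 43/28 = 645/287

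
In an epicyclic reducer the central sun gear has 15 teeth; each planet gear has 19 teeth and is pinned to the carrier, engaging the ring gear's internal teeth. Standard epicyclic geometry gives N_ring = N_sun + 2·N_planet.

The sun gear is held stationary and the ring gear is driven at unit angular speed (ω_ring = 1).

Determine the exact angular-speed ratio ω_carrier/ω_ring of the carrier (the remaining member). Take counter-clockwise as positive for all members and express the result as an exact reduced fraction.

53/68

N_ring = 15 + 2·19 = 53
15(ω_s−ω_c) = −53(ω_r−ω_c),  ω_s=0, ω_r=1
15(0−ω_c) = −53(1−ω_c)  ⇒  68ω_c = 53  ⇒  ω_c = 53/68
ω_c/ω_r = 53/68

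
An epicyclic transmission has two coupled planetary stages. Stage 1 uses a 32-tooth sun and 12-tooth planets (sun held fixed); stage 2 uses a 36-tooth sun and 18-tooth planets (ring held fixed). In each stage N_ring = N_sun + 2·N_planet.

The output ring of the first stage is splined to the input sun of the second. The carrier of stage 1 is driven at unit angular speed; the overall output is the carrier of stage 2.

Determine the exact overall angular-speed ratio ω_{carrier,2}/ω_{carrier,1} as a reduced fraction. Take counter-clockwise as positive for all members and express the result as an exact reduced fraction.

Stage 1: N_ring = 32 + 2·12 = 56
Stage 1: 32(ω_s−ω_c) = −56(ω_r−ω_c),  ω_s=0, ω_c=1
Stage 1: ω_r = 1 − (32/56)(0−1) = 11/7
  ⇒ ω_r¹/ω_c¹ = 11/7
Stage 2: N_ring = 36 + 2·18 = 72
Stage 2: 36(ω_s−ω_c) = −72(ω_r−ω_c),  ω_r=0, ω_s=1
Stage 2: 36(1−ω_c) = −72(0−ω_c)  ⇒  108ω_c = 36  ⇒  ω_c = 1/3
  ⇒ ω_c²/ω_s² = 1/3
Coupling ω_s² = ω_r¹ ⇒ overall = 11/7 × 1/3 = 11/21

11/21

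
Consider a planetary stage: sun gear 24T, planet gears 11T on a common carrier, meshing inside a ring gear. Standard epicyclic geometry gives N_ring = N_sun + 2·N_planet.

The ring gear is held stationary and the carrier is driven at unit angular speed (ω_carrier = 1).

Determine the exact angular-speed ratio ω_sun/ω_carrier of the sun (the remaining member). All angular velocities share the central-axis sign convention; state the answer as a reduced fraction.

35/12

N_ring = 24 + 2·11 = 46
24(ω_s−ω_c) = −46(ω_r−ω_c),  ω_r=0, ω_c=1
ω_s = 1 − (46/24)(0−1) = 35/12
ω_s/ω_c = 35/12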